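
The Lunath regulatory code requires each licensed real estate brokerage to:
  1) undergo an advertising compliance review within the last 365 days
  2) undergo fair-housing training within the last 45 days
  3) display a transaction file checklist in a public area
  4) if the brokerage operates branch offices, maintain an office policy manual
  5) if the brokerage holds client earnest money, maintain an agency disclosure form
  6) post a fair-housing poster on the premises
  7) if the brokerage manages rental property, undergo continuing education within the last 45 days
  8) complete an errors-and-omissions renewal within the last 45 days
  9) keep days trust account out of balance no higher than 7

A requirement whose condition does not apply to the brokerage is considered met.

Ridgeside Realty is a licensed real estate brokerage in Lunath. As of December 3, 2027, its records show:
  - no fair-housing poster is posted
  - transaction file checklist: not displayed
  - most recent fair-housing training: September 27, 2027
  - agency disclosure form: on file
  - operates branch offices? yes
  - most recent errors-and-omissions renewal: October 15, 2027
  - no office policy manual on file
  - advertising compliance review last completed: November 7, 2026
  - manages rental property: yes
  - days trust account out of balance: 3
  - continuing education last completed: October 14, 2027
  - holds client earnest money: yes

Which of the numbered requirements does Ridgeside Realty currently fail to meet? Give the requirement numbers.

1. advertising compliance review 391 days ago vs limit 365 → not met
2. fair-housing training 67 days ago vs limit 45 → not met
3. transaction file checklist absent → not met
4. condition 'operates branch offices' holds; office policy manual absent → not met
5. condition 'holds client earnest money' holds; agency disclosure form present → met
6. fair-housing poster absent → not met
7. condition 'manages rental property' holds; continuing education 50 days ago vs limit 45 → not met
8. errors-and-omissions renewal 49 days ago vs limit 45 → not met
9. days trust account out of balance 3 ≤ 7 → met
Not met: 1, 2, 3, 4, 6, 7, 8

1, 2, 3, 4, 6, 7, 8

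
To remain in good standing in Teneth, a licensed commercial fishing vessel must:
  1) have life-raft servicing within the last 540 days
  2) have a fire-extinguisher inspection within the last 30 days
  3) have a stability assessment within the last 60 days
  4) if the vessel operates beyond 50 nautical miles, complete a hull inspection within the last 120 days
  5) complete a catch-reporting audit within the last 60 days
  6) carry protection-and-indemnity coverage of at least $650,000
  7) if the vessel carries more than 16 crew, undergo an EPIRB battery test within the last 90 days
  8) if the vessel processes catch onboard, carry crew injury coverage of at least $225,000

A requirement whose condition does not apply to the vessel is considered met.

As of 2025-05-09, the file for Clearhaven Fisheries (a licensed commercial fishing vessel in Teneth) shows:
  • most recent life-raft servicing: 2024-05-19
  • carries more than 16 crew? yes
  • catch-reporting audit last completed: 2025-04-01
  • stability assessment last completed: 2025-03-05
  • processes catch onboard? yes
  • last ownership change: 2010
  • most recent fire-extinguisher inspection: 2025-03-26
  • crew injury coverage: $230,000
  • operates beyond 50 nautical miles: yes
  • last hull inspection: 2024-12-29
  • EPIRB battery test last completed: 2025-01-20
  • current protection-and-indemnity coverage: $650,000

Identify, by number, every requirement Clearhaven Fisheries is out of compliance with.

2, 3, 4, 7

1. life-raft servicing 355 days ago vs limit 540 → met
2. fire-extinguisher inspection 44 days ago vs limit 30 → not met
3. stability assessment 65 days ago vs limit 60 → not met
4. condition 'operates beyond 50 nautical miles' holds; hull inspection 131 days ago vs limit 120 → not met
5. catch-reporting audit 38 days ago vs limit 60 → met
6. protection-and-indemnity coverage $650,000 ≥ $650,000 → met
7. condition 'carries more than 16 crew' holds; EPIRB battery test 109 days ago vs limit 90 → not met
8. condition 'processes catch onboard' holds; crew injury coverage $230,000 ≥ $225,000 → met
Not met: 2, 3, 4, 7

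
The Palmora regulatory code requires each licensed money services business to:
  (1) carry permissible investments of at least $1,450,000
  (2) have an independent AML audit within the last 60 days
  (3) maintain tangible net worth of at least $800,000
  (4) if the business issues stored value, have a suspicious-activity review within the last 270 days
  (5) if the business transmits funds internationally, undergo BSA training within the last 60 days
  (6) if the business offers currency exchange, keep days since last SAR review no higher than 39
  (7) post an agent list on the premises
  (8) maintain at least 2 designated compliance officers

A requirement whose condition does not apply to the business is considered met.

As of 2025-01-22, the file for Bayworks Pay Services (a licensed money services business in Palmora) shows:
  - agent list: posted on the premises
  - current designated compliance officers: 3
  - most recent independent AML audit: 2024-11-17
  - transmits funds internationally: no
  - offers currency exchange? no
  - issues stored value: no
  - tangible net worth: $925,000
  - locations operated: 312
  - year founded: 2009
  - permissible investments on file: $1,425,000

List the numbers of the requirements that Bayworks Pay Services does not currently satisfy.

1. permissible investments $1,425,000 < $1,450,000 → not met
2. independent AML audit 66 days ago vs limit 60 → not met
3. tangible net worth $925,000 ≥ $800,000 → met
4. condition 'issues stored value' does not hold → requirement n/a → met
5. condition 'transmits funds internationally' does not hold → requirement n/a → met
6. condition 'offers currency exchange' does not hold → requirement n/a → met
7. agent list present → met
8. designated compliance officers 3 ≥ 2 → met
Not met: 1, 2

1, 2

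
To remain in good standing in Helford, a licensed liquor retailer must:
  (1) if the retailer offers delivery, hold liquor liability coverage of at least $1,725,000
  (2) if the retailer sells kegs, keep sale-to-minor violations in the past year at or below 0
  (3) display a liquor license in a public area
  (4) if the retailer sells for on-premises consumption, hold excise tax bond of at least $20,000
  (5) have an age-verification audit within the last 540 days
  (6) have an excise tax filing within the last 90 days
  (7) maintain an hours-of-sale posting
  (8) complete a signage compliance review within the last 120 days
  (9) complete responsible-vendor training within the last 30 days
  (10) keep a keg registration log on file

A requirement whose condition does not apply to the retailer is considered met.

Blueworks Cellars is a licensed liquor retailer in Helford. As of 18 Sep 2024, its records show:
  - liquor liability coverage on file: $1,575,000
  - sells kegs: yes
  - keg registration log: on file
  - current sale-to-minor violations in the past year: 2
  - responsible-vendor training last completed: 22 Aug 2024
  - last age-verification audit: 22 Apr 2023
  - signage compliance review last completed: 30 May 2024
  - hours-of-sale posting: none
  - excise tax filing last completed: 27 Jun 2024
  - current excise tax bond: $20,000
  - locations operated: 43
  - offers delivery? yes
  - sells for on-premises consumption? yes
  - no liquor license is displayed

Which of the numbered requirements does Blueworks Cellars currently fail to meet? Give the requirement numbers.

1, 2, 3, 7

1. condition 'offers delivery' holds; liquor liability coverage $1,575,000 < $1,725,000 → not met
2. condition 'sells kegs' holds; sale-to-minor violations in the past year 2 > 0 → not met
3. liquor license absent → not met
4. condition 'sells for on-premises consumption' holds; excise tax bond $20,000 ≥ $20,000 → met
5. age-verification audit 515 days ago vs limit 540 → met
6. excise tax filing 83 days ago vs limit 90 → met
7. hours-of-sale posting absent → not met
8. signage compliance review 111 days ago vs limit 120 → met
9. responsible-vendor training 27 days ago vs limit 30 → met
10. keg registration log present → met
Not met: 1, 2, 3, 7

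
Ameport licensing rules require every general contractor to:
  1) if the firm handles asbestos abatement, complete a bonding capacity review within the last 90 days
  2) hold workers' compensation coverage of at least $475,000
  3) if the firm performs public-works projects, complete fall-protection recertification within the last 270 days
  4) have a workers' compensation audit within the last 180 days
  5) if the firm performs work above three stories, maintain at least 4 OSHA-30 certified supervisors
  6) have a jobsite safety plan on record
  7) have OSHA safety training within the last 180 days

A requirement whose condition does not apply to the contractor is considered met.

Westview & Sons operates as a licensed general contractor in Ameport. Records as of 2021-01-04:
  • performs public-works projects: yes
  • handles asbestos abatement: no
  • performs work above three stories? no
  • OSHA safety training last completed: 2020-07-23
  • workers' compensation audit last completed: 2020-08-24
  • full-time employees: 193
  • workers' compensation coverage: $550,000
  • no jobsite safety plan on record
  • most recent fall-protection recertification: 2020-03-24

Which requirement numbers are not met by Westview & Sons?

1. condition 'handles asbestos abatement' does not hold → requirement n/a → met
2. workers' compensation coverage $550,000 ≥ $475,000 → met
3. condition 'performs public-works projects' holds; fall-protection recertification 286 days ago vs limit 270 → not met
4. workers' compensation audit 133 days ago vs limit 180 → met
5. condition 'performs work above three stories' does not hold → requirement n/a → met
6. jobsite safety plan absent → not met
7. OSHA safety training 165 days ago vs limit 180 → met
Not met: 3, 6

3, 6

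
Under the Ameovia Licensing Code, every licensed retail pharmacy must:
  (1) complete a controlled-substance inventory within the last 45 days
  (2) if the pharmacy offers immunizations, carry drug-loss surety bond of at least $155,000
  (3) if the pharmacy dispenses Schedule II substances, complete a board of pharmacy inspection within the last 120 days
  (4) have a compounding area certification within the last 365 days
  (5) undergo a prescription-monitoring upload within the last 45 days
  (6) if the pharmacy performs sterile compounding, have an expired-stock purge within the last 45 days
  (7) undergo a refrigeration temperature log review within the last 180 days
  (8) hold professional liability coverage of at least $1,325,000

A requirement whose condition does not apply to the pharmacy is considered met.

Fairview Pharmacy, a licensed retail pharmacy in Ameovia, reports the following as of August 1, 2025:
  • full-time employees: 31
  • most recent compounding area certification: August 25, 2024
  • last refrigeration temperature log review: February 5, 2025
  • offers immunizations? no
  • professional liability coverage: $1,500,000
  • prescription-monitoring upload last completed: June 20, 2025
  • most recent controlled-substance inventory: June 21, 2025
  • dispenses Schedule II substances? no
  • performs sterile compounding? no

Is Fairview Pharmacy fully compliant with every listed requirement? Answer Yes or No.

Yes

1. controlled-substance inventory 41 days ago vs limit 45 → met
2. condition 'offers immunizations' does not hold → requirement n/a → met
3. condition 'dispenses Schedule II substances' does not hold → requirement n/a → met
4. compounding area certification 341 days ago vs limit 365 → met
5. prescription-monitoring upload 42 days ago vs limit 45 → met
6. condition 'performs sterile compounding' does not hold → requirement n/a → met
7. refrigeration temperature log review 177 days ago vs limit 180 → met
8. professional liability coverage $1,500,000 ≥ $1,325,000 → met
All met.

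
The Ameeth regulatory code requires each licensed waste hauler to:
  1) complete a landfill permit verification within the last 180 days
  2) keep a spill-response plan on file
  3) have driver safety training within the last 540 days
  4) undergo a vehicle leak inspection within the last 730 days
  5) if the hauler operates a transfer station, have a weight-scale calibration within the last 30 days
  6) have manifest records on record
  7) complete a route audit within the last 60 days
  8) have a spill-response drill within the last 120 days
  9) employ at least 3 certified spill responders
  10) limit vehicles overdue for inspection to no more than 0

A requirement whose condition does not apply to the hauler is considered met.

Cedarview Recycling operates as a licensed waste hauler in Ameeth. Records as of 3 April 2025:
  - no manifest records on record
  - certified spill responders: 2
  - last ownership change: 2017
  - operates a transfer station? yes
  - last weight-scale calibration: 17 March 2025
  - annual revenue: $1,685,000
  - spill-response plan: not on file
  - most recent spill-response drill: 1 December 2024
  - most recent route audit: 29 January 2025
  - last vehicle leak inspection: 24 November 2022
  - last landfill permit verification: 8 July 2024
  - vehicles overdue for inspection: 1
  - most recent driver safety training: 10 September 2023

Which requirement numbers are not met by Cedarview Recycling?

1, 2, 3, 4, 6, 7, 8, 9, 10

1. landfill permit verification 269 days ago vs limit 180 → not met
2. spill-response plan absent → not met
3. driver safety training 571 days ago vs limit 540 → not met
4. vehicle leak inspection 861 days ago vs limit 730 → not met
5. condition 'operates a transfer station' holds; weight-scale calibration 17 days ago vs limit 30 → met
6. manifest records absent → not met
7. route audit 64 days ago vs limit 60 → not met
8. spill-response drill 123 days ago vs limit 120 → not met
9. certified spill responders 2 < 3 → not met
10. vehicles overdue for inspection 1 > 0 → not met
Not met: 1, 2, 3, 4, 6, 7, 8, 9, 10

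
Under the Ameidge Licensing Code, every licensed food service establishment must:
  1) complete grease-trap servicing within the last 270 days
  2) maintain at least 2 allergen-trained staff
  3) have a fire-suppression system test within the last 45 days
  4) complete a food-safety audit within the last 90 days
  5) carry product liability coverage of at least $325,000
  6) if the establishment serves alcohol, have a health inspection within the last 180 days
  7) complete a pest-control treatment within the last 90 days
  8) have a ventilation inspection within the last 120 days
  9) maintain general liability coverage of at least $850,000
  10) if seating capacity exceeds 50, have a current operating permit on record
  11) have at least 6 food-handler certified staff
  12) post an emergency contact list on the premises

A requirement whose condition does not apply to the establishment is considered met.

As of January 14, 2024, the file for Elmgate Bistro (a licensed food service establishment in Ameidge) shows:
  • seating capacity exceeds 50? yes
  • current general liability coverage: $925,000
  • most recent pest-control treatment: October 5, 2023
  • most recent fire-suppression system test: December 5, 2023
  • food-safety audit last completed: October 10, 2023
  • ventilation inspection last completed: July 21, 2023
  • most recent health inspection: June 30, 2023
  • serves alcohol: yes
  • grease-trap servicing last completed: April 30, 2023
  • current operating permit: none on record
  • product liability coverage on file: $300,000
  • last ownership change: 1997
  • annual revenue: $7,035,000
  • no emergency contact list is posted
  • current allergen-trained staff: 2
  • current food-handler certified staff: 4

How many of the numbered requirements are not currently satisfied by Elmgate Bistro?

8

1. grease-trap servicing 259 days ago vs limit 270 → met
2. allergen-trained staff 2 ≥ 2 → met
3. fire-suppression system test 40 days ago vs limit 45 → met
4. food-safety audit 96 days ago vs limit 90 → not met
5. product liability coverage $300,000 < $325,000 → not met
6. condition 'serves alcohol' holds; health inspection 198 days ago vs limit 180 → not met
7. pest-control treatment 101 days ago vs limit 90 → not met
8. ventilation inspection 177 days ago vs limit 120 → not met
9. general liability coverage $925,000 ≥ $850,000 → met
10. condition 'seating capacity exceeds 50' holds; current operating permit absent → not met
11. food-handler certified staff 4 < 6 → not met
12. emergency contact list absent → not met
Not met: 8 of 12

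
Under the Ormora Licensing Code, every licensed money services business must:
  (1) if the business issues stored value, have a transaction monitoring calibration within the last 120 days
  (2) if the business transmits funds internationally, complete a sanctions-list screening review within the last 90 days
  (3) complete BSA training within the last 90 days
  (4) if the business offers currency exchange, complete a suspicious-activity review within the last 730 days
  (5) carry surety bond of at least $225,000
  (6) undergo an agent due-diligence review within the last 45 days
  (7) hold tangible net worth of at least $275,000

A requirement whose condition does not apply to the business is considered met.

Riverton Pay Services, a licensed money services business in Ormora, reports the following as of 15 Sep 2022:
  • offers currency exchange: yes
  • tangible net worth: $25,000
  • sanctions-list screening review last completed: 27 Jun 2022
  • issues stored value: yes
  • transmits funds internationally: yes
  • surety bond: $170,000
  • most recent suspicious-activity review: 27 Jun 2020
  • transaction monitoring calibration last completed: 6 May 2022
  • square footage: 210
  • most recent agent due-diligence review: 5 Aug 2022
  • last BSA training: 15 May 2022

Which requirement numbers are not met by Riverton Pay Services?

1. condition 'issues stored value' holds; transaction monitoring calibration 132 days ago vs limit 120 → not met
2. condition 'transmits funds internationally' holds; sanctions-list screening review 80 days ago vs limit 90 → met
3. BSA training 123 days ago vs limit 90 → not met
4. condition 'offers currency exchange' holds; suspicious-activity review 810 days ago vs limit 730 → not met
5. surety bond $170,000 < $225,000 → not met
6. agent due-diligence review 41 days ago vs limit 45 → met
7. tangible net worth $25,000 < $275,000 → not met
Not met: 1, 3, 4, 5, 7

1, 3, 4, 5, 7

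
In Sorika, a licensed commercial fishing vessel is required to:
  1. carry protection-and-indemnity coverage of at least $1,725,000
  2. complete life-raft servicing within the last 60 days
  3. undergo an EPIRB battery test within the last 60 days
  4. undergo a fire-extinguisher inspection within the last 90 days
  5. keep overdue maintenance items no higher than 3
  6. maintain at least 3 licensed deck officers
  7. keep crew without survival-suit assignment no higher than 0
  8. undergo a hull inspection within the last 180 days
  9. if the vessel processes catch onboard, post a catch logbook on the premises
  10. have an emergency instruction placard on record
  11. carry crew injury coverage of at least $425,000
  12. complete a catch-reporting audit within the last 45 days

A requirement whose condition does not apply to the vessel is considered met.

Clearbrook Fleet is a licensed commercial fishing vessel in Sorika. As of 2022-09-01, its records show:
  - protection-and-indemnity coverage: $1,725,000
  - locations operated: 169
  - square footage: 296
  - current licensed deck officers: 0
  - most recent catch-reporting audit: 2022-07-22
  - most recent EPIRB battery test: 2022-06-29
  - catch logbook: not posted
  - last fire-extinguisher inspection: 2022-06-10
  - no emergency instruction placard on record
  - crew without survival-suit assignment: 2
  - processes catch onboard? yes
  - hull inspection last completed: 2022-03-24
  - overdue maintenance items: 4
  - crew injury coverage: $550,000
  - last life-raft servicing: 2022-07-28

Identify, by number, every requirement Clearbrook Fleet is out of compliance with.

1. protection-and-indemnity coverage $1,725,000 ≥ $1,725,000 → met
2. life-raft servicing 35 days ago vs limit 60 → met
3. EPIRB battery test 64 days ago vs limit 60 → not met
4. fire-extinguisher inspection 83 days ago vs limit 90 → met
5. overdue maintenance items 4 > 3 → not met
6. licensed deck officers 0 < 3 → not met
7. crew without survival-suit assignment 2 > 0 → not met
8. hull inspection 161 days ago vs limit 180 → met
9. condition 'processes catch onboard' holds; catch logbook absent → not met
10. emergency instruction placard absent → not met
11. crew injury coverage $550,000 ≥ $425,000 → met
12. catch-reporting audit 41 days ago vs limit 45 → met
Not met: 3, 5, 6, 7, 9, 10

3, 5, 6, 7, 9, 10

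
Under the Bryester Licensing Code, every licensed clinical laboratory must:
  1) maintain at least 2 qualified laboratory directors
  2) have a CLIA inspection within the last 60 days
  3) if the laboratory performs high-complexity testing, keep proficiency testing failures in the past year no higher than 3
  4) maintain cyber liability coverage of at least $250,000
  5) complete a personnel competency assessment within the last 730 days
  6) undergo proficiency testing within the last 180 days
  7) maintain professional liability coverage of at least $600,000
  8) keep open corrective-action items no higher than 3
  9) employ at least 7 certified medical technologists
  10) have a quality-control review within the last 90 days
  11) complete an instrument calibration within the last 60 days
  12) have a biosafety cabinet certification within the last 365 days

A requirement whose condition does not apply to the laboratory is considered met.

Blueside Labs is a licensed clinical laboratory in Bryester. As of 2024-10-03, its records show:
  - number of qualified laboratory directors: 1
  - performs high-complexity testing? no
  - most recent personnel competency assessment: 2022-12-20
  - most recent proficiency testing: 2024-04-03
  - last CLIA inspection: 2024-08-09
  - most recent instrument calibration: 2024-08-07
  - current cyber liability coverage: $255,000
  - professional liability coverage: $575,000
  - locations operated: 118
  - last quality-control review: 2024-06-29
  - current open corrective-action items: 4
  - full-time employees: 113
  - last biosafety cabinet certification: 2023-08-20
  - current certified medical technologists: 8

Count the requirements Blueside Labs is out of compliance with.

6

1. qualified laboratory directors 1 < 2 → not met
2. CLIA inspection 55 days ago vs limit 60 → met
3. condition 'performs high-complexity testing' does not hold → requirement n/a → met
4. cyber liability coverage $255,000 ≥ $250,000 → met
5. personnel competency assessment 653 days ago vs limit 730 → met
6. proficiency testing 183 days ago vs limit 180 → not met
7. professional liability coverage $575,000 < $600,000 → not met
8. open corrective-action items 4 > 3 → not met
9. certified medical technologists 8 ≥ 7 → met
10. quality-control review 96 days ago vs limit 90 → not met
11. instrument calibration 57 days ago vs limit 60 → met
12. biosafety cabinet certification 410 days ago vs limit 365 → not met
Not met: 6 of 12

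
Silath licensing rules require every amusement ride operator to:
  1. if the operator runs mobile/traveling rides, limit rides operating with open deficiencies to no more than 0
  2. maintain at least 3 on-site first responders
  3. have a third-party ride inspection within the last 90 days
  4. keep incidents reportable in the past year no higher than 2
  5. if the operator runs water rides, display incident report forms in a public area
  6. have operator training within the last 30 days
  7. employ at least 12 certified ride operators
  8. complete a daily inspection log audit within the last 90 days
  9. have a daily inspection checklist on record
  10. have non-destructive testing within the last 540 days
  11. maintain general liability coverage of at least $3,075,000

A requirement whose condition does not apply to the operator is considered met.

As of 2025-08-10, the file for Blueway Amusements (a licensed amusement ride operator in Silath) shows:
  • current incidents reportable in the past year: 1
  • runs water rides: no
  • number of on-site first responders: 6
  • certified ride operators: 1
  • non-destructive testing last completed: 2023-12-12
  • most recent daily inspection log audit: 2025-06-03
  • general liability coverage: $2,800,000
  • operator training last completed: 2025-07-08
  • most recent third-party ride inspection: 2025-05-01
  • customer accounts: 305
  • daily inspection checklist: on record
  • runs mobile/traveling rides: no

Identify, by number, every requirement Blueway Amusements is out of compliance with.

3, 6, 7, 10, 11

1. condition 'runs mobile/traveling rides' does not hold → requirement n/a → met
2. on-site first responders 6 ≥ 3 → met
3. third-party ride inspection 101 days ago vs limit 90 → not met
4. incidents reportable in the past year 1 ≤ 2 → met
5. condition 'runs water rides' does not hold → requirement n/a → met
6. operator training 33 days ago vs limit 30 → not met
7. certified ride operators 1 < 12 → not met
8. daily inspection log audit 68 days ago vs limit 90 → met
9. daily inspection checklist present → met
10. non-destructive testing 607 days ago vs limit 540 → not met
11. general liability coverage $2,800,000 < $3,075,000 → not met
Not met: 3, 6, 7, 10, 11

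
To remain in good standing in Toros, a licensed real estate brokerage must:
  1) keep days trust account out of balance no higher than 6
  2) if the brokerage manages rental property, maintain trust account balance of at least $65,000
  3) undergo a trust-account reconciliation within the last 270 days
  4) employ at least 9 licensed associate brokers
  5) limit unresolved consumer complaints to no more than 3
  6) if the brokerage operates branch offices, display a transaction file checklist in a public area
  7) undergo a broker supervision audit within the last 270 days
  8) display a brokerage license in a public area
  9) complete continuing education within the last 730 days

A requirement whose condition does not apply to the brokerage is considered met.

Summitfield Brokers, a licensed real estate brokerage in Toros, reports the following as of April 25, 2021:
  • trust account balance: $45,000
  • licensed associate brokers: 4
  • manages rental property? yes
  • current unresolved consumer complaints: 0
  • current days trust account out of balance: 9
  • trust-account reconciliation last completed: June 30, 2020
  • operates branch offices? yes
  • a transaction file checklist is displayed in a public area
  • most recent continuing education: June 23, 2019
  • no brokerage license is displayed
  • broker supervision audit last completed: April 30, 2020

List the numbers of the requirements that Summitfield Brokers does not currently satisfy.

1, 2, 3, 4, 7, 8

1. days trust account out of balance 9 > 6 → not met
2. condition 'manages rental property' holds; trust account balance $45,000 < $65,000 → not met
3. trust-account reconciliation 299 days ago vs limit 270 → not met
4. licensed associate brokers 4 < 9 → not met
5. unresolved consumer complaints 0 ≤ 3 → met
6. condition 'operates branch offices' holds; transaction file checklist present → met
7. broker supervision audit 360 days ago vs limit 270 → not met
8. brokerage license absent → not met
9. continuing education 672 days ago vs limit 730 → met
Not met: 1, 2, 3, 4, 7, 8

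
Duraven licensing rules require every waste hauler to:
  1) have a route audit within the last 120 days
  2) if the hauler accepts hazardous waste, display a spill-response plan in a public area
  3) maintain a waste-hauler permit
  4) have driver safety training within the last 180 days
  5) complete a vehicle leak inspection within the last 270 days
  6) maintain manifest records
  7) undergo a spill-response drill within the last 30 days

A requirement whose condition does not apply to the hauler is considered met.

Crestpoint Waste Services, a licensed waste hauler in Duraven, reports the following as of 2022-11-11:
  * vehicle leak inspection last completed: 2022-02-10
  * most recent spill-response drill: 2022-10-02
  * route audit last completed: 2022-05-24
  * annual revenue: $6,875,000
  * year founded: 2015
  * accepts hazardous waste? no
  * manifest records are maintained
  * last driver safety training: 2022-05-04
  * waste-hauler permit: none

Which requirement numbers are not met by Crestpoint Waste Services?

1, 3, 4, 5, 7

1. route audit 171 days ago vs limit 120 → not met
2. condition 'accepts hazardous waste' does not hold → requirement n/a → met
3. waste-hauler permit absent → not met
4. driver safety training 191 days ago vs limit 180 → not met
5. vehicle leak inspection 274 days ago vs limit 270 → not met
6. manifest records present → met
7. spill-response drill 40 days ago vs limit 30 → not met
Not met: 1, 3, 4, 5, 7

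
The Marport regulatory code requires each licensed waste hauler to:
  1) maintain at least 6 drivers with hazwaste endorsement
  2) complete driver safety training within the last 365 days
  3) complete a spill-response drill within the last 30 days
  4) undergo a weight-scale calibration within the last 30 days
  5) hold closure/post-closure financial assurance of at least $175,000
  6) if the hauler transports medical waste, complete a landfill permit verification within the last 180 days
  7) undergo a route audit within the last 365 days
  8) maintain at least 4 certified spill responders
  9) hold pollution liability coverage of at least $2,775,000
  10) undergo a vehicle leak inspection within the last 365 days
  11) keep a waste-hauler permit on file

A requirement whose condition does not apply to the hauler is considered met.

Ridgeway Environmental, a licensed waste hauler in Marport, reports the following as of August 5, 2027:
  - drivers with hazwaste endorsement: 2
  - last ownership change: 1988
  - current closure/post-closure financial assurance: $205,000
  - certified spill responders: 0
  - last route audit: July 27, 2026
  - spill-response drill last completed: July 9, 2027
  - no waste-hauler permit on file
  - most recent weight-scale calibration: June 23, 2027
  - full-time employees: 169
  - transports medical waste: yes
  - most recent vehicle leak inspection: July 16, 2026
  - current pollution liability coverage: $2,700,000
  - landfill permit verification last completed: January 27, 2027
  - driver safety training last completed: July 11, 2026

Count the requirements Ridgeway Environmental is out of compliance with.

9

1. drivers with hazwaste endorsement 2 < 6 → not met
2. driver safety training 390 days ago vs limit 365 → not met
3. spill-response drill 27 days ago vs limit 30 → met
4. weight-scale calibration 43 days ago vs limit 30 → not met
5. closure/post-closure financial assurance $205,000 ≥ $175,000 → met
6. condition 'transports medical waste' holds; landfill permit verification 190 days ago vs limit 180 → not met
7. route audit 374 days ago vs limit 365 → not met
8. certified spill responders 0 < 4 → not met
9. pollution liability coverage $2,700,000 < $2,775,000 → not met
10. vehicle leak inspection 385 days ago vs limit 365 → not met
11. waste-hauler permit absent → not met
Not met: 9 of 11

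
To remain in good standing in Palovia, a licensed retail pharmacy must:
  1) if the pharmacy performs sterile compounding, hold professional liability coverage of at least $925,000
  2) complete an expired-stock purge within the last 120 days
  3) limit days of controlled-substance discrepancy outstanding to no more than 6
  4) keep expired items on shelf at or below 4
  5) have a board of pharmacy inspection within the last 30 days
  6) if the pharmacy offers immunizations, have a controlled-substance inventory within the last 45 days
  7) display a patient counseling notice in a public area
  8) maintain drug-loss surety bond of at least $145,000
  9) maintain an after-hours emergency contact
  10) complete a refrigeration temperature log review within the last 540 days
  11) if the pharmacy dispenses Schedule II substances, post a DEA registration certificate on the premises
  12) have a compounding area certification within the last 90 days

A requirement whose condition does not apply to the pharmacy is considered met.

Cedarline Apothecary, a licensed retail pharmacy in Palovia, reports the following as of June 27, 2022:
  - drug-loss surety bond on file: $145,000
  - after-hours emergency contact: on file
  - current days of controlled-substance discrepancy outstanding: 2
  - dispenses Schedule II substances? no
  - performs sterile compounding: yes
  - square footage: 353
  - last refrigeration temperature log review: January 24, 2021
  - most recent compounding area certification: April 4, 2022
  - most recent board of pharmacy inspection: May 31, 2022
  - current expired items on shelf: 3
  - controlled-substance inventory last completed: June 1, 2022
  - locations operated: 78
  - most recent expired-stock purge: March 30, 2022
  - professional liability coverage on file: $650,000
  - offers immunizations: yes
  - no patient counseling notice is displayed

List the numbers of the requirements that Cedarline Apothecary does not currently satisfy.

1. condition 'performs sterile compounding' holds; professional liability coverage $650,000 < $925,000 → not met
2. expired-stock purge 89 days ago vs limit 120 → met
3. days of controlled-substance discrepancy outstanding 2 ≤ 6 → met
4. expired items on shelf 3 ≤ 4 → met
5. board of pharmacy inspection 27 days ago vs limit 30 → met
6. condition 'offers immunizations' holds; controlled-substance inventory 26 days ago vs limit 45 → met
7. patient counseling notice absent → not met
8. drug-loss surety bond $145,000 ≥ $145,000 → met
9. after-hours emergency contact present → met
10. refrigeration temperature log review 519 days ago vs limit 540 → met
11. condition 'dispenses Schedule II substances' does not hold → requirement n/a → met
12. compounding area certification 84 days ago vs limit 90 → met
Not met: 1, 7

1, 7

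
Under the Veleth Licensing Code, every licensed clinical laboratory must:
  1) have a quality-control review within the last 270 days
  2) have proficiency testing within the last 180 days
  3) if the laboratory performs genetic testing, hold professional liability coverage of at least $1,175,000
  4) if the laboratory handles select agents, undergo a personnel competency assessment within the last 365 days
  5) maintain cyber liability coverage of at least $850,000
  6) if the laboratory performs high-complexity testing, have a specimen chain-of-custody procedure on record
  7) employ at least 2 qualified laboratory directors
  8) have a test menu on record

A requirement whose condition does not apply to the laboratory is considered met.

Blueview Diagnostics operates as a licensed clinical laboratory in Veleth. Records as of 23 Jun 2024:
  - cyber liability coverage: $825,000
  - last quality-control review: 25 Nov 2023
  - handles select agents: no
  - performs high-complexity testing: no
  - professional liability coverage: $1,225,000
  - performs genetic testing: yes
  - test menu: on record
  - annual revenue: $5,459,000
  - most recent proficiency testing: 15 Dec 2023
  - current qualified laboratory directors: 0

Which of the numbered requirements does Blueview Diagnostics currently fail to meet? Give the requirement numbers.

1. quality-control review 211 days ago vs limit 270 → met
2. proficiency testing 191 days ago vs limit 180 → not met
3. condition 'performs genetic testing' holds; professional liability coverage $1,225,000 ≥ $1,175,000 → met
4. condition 'handles select agents' does not hold → requirement n/a → met
5. cyber liability coverage $825,000 < $850,000 → not met
6. condition 'performs high-complexity testing' does not hold → requirement n/a → met
7. qualified laboratory directors 0 < 2 → not met
8. test menu present → met
Not met: 2, 5, 7

2, 5, 7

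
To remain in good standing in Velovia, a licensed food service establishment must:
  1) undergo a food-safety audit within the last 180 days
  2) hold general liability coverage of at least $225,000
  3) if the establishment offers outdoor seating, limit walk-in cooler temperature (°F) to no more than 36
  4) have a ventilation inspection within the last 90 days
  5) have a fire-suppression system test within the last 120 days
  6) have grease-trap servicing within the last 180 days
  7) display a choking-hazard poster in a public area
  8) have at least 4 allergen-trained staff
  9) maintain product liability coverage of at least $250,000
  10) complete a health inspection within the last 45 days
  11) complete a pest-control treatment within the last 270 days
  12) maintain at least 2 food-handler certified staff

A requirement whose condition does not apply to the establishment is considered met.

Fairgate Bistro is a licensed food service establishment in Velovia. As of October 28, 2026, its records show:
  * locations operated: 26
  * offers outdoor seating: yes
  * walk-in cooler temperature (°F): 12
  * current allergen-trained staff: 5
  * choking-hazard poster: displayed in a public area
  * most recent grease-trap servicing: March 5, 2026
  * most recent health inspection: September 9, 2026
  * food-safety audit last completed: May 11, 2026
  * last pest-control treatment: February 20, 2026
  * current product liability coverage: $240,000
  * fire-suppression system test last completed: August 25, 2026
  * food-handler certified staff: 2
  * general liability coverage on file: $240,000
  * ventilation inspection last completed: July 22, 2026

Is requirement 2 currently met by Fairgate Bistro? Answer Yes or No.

Yes

2. general liability coverage $240,000 ≥ $225,000 → met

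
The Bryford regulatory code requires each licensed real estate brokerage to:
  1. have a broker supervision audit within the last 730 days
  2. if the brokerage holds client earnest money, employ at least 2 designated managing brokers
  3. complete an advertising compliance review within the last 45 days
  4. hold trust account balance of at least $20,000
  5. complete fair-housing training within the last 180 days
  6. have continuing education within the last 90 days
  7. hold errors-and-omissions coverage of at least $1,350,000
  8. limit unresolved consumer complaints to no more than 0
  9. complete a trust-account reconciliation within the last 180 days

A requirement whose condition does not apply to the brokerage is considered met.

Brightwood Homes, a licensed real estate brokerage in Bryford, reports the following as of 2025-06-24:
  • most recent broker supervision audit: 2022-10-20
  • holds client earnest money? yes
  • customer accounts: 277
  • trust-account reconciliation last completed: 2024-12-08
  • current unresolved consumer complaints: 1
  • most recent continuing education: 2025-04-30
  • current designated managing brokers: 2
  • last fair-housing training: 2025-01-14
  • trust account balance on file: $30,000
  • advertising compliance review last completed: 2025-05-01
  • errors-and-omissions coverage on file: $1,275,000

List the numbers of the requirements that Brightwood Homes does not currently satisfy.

1, 3, 7, 8, 9

1. broker supervision audit 978 days ago vs limit 730 → not met
2. condition 'holds client earnest money' holds; designated managing brokers 2 ≥ 2 → met
3. advertising compliance review 54 days ago vs limit 45 → not met
4. trust account balance $30,000 ≥ $20,000 → met
5. fair-housing training 161 days ago vs limit 180 → met
6. continuing education 55 days ago vs limit 90 → met
7. errors-and-omissions coverage $1,275,000 < $1,350,000 → not met
8. unresolved consumer complaints 1 > 0 → not met
9. trust-account reconciliation 198 days ago vs limit 180 → not met
Not met: 1, 3, 7, 8, 9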